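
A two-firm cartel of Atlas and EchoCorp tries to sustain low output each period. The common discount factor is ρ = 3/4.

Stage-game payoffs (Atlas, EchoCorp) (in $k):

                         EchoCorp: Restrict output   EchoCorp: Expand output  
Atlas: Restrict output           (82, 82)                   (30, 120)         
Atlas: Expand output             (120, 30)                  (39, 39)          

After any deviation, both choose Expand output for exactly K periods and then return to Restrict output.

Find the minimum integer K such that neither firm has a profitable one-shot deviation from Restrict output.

No profitable deviation requires (82−39)(ρ+…+ρ^K) ≥ 120−82, i.e. ρ+…+ρ^K ≥ 38/43 ≈ 0.8837.
With ρ = 3/4, the partial sums are K=1: 0.7500, K=2: 1.3125.
K = 2 is the first length at which the sum reaches 0.8837.

2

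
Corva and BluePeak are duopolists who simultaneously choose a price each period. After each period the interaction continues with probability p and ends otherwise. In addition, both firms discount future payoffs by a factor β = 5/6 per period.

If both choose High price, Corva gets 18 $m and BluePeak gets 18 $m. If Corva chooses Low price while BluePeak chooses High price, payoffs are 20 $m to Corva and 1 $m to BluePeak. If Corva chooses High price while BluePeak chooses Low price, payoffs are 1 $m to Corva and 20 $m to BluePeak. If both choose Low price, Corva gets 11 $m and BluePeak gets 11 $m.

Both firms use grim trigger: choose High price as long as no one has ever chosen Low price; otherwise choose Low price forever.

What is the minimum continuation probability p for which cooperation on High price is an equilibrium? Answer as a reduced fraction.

4/15

With continuation probability p and discount β, the effective per-period discount factor is βp.
Grim-trigger IC: βp ≥ (20−18)/(20−11) = 2/9.
So p ≥ (2/9)/(5/6) = 4/15.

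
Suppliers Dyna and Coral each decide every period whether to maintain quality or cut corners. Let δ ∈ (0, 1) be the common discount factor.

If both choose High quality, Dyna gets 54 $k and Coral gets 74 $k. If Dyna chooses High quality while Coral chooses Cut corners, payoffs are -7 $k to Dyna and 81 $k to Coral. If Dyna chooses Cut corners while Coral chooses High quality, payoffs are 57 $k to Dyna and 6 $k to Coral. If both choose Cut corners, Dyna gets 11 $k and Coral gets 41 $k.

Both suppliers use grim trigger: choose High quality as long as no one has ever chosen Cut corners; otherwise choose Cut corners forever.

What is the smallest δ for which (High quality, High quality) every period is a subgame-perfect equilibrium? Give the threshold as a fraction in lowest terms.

7/40

Dyna's threshold: (57−54)/(57−11) = 3/46.
Coral's threshold: (81−74)/(81−41) = 7/40.
3/46 < 7/40, so Coral binds and δ* = 7/40.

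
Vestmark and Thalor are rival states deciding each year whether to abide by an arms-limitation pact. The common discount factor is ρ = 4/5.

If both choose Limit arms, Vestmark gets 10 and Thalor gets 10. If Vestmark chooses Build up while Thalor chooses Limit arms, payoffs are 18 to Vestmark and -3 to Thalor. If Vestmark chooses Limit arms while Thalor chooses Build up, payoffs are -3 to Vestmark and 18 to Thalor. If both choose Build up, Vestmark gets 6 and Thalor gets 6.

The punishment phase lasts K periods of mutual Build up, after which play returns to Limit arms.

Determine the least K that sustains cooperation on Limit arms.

4

No profitable deviation requires (10−6)(ρ+…+ρ^K) ≥ 18−10, i.e. ρ+…+ρ^K ≥ 2 ≈ 2.0000.
With ρ = 4/5, the partial sums are K=1: 0.8000, K=2: 1.4400, K=3: 1.9520, K=4: 2.3616.
K = 4 is the first length at which the sum reaches 2.0000.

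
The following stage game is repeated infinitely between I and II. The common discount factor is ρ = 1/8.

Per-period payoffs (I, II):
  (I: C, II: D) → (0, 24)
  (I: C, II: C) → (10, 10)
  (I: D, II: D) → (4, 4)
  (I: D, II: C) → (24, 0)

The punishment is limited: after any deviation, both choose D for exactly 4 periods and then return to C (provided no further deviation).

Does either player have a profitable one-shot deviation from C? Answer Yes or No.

Yes

A one-shot deviation gives 24 now, then 4 for 4 periods, then back to 10.
Gain from deviating: (24−10) today; loss: (10−4) in each of the next 4 periods.
No-deviation condition: (10−4)(ρ+…+ρ^4) ≥ 24−10, i.e. ρ+…+ρ^4 ≥ 7/3.
At ρ = 1/8: ρ+…+ρ^4 = 0.1428 < 2.3333.
So cooperation is not sustainable.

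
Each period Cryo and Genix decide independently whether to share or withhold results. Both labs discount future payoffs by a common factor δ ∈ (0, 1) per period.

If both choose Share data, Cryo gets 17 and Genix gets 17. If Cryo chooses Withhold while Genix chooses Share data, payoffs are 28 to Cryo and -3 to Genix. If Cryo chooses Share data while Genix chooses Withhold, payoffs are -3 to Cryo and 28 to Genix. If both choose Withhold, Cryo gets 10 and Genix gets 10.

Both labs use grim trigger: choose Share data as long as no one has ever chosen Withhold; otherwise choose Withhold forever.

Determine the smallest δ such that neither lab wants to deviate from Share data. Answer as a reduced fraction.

One-period gain from deviating is 28 − 17 = 11. The loss is 17 − 10 = 7 in every subsequent period, with present value 7·δ/(1−δ).
Deviation is unprofitable when 7·δ/(1−δ) ≥ 11, i.e. δ/(1−δ) ≥ 11/7.
Equivalently δ ≥ 11/(11+7) = 11/18.

11/18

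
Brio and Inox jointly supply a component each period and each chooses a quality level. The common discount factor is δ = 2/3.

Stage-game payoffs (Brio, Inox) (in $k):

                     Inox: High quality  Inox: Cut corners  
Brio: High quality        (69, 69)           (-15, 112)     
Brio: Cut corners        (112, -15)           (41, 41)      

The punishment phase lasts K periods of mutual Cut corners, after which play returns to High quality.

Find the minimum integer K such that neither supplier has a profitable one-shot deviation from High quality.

No profitable deviation requires (69−41)(δ+…+δ^K) ≥ 112−69, i.e. δ+…+δ^K ≥ 43/28 ≈ 1.5357.
With δ = 2/3, the partial sums are K=1: 0.6667, K=2: 1.1111, K=3: 1.4074, K=4: 1.6049.
K = 4 is the first length at which the sum reaches 1.5357.

4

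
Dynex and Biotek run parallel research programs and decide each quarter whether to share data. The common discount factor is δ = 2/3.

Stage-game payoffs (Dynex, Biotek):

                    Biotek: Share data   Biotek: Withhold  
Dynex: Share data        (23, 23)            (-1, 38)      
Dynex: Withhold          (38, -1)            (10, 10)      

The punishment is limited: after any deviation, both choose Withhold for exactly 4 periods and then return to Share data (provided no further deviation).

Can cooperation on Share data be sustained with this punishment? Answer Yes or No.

Comparing payoff streams over the 5 periods until play realigns: cooperate → 23(1+δ+…+δ^4); deviate → 38 + 10(δ+…+δ^4).
Cooperation is sustained iff (23−10)(δ+…+δ^4) ≥ 38−23.
δ+…+δ^4 = 2/3·(1−(2/3)^4)/(1−2/3) = 1.6049, and (38−23)/(23−10) = 1.1538.
1.6049 ≥ 1.1538, so cooperation is sustainable.

Yes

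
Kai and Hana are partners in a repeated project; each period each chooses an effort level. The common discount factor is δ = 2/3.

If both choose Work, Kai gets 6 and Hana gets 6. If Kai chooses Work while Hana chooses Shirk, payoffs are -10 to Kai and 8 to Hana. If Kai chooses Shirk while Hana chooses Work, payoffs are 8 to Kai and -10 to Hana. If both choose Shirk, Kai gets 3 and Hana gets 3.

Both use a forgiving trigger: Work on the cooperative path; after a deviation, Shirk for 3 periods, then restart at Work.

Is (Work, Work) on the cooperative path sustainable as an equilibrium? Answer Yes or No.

Yes

Comparing payoff streams over the 4 periods until play realigns: cooperate → 6(1+δ+…+δ^3); deviate → 8 + 3(δ+…+δ^3).
Cooperation is sustained iff (6−3)(δ+…+δ^3) ≥ 8−6.
δ+…+δ^3 = 2/3·(1−(2/3)^3)/(1−2/3) = 1.4074, and (8−6)/(6−3) = 0.6667.
1.4074 ≥ 0.6667, so cooperation is sustainable.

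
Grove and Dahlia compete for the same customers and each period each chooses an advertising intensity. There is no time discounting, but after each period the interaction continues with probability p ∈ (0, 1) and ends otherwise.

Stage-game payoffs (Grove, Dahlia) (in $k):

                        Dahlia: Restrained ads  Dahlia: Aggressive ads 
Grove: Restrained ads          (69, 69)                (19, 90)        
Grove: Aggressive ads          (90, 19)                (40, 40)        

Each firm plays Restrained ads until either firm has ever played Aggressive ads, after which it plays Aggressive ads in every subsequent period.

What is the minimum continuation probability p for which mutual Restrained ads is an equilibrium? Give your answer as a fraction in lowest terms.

21/50

Expected cooperation value is 69 + p·69 + p²·69 + … = 69/(1−p); deviation gives 90 + p·40/(1−p).
69 ≥ 90(1−p) + 40p ⇒ 50p ≥ 21 ⇒ p ≥ 21/50.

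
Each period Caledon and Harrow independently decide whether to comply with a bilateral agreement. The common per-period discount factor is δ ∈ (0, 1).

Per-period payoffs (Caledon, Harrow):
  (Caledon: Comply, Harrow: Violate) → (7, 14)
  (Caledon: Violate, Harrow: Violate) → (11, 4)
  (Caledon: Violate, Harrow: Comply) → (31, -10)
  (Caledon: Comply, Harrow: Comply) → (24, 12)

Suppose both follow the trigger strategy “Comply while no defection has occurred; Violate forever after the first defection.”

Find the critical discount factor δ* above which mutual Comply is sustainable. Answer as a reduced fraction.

For Caledon: deviation gain 31−24 = 7, per-period punishment loss 24−11 = 13. IC gives δ ≥ 7/20.
For Harrow: gain 2, loss 8 per period, so δ ≥ 2/10 = 1/5.
The tighter constraint is Caledon's, so cooperation needs δ ≥ 7/20.

7/20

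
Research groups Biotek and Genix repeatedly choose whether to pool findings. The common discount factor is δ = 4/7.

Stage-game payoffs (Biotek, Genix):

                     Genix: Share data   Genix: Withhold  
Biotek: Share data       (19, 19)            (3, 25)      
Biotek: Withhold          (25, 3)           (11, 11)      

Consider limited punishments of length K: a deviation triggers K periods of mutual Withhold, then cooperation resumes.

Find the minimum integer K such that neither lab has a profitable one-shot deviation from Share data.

Need Σ_{k=1}^{K} δ^k ≥ (25−19)/(19−11) = 0.7500 at δ = 4/7.
At K = 1 the sum is 0.5714 < 0.7500; at K = 2 it is 0.8980 ≥ 0.7500.
So the minimum punishment length is K = 2.

2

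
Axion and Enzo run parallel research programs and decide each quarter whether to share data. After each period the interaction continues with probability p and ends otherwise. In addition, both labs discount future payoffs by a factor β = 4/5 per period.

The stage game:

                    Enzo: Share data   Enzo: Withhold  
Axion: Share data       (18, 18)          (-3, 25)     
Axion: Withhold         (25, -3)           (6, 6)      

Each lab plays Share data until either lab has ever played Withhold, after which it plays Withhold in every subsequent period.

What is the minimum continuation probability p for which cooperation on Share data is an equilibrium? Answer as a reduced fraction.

35/76

With continuation probability p and discount β, the effective per-period discount factor is βp.
Grim-trigger IC: βp ≥ (25−18)/(25−6) = 7/19.
So p ≥ (7/19)/(4/5) = 35/76.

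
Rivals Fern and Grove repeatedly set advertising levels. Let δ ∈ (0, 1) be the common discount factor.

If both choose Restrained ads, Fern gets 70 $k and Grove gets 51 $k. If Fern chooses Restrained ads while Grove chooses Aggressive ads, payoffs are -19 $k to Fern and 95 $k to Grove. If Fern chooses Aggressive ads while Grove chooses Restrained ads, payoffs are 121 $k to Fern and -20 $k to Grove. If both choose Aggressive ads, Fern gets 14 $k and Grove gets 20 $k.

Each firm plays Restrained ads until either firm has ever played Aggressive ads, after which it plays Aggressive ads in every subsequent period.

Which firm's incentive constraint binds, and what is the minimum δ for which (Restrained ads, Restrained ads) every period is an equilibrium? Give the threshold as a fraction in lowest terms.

Grove; δ ≥ 44/75

For Fern: deviation gain 121−70 = 51, per-period punishment loss 70−14 = 56. IC gives δ ≥ 51/107.
For Grove: gain 44, loss 31 per period, so δ ≥ 44/75.
The tighter constraint is Grove's, so cooperation needs δ ≥ 44/75.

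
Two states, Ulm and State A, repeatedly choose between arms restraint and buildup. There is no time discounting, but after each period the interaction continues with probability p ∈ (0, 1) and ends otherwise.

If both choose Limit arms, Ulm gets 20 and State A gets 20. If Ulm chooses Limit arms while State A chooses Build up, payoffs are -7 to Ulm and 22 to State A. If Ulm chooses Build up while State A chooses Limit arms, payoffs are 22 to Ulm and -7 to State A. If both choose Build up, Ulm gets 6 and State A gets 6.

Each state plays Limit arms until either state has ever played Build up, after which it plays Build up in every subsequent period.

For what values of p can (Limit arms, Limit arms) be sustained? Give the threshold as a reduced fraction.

With no time discounting, the continuation probability p plays the role of the discount factor.
Grim-trigger IC: 20/(1−p) ≥ 22 + 6p/(1−p) ⇒ p ≥ (22−20)/(22−6) = 1/8.

1/8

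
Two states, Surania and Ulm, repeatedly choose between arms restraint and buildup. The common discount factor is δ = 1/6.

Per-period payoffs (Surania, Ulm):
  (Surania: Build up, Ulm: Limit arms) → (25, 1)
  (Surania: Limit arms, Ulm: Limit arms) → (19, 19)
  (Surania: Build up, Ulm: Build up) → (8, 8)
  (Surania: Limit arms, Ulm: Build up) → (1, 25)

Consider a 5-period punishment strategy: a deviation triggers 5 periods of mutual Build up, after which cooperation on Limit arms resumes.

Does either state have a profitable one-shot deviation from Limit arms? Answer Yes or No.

Yes

A one-shot deviation gives 25 now, then 8 for 5 periods, then back to 19.
Gain from deviating: (25−19) today; loss: (19−8) in each of the next 5 periods.
No-deviation condition: (19−8)(δ+…+δ^5) ≥ 25−19, i.e. δ+…+δ^5 ≥ 6/11.
At δ = 1/6: δ+…+δ^5 = 0.2000 < 0.5455.
So cooperation is not sustainable.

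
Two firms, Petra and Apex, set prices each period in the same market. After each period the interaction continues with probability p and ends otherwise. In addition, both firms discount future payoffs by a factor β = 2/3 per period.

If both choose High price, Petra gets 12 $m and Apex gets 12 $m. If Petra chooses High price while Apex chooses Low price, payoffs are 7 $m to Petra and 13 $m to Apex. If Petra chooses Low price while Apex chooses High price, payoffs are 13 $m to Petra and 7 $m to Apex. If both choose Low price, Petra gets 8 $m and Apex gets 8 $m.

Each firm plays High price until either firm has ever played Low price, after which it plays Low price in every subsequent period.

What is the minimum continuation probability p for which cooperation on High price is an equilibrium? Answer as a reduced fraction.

3/10

Expected continuation weight on next period's payoff is β·p = 2/3·p, which plays the role of the discount factor.
Cooperation requires 2/3·p ≥ (13−12)/(13−8) = 1/5, hence p ≥ 3/10.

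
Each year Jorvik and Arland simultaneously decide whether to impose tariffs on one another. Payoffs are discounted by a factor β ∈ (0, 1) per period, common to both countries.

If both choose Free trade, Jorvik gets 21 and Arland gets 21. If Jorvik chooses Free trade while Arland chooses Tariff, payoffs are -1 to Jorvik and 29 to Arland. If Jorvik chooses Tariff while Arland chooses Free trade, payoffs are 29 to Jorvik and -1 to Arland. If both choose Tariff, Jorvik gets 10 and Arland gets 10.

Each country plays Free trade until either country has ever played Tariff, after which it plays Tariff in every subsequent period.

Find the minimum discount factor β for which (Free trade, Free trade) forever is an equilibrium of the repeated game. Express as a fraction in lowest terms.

8/19

Under grim trigger the critical discount factor is (T−C)/(T−P) with T = 29, C = 21, P = 10.
β* = (29−21)/(29−10) = 8/19.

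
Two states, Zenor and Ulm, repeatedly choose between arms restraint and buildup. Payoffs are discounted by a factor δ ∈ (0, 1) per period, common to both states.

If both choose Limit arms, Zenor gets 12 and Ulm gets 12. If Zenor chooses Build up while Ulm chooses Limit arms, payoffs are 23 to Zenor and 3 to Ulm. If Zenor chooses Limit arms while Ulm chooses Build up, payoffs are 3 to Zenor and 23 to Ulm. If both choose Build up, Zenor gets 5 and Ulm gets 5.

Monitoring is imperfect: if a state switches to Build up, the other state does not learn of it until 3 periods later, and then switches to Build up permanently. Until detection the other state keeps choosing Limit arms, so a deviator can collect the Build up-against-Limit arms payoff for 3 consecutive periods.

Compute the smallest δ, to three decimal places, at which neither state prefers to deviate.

A deviator earns 23 for 3 periods, then 5 forever; cooperating earns 12 forever. Multiplying the IC by (1−δ):
12 ≥ 23(1−δ^3) + 5δ^3, so 18·δ^3 ≥ 11 and δ^3 ≥ 11/18.
δ ≥ (11/18)^(1/3) ≈ 0.849.

0.849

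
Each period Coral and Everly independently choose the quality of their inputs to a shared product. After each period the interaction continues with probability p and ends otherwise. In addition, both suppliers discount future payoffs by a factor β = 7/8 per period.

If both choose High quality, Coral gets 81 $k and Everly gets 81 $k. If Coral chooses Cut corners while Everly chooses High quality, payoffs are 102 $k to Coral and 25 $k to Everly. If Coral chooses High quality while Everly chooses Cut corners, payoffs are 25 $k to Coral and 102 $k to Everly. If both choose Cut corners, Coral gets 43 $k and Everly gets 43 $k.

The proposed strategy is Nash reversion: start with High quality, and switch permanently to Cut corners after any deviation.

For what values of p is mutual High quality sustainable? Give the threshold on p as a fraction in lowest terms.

24/59

Expected continuation weight on next period's payoff is β·p = 7/8·p, which plays the role of the discount factor.
Cooperation requires 7/8·p ≥ (102−81)/(102−43) = 21/59, hence p ≥ 24/59.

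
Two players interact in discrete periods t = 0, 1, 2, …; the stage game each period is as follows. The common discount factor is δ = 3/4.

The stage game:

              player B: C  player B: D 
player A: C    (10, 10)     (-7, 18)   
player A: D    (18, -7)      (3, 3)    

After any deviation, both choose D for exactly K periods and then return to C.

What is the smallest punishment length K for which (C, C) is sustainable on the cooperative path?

Need Σ_{k=1}^{K} δ^k ≥ (18−10)/(10−3) = 1.1429 at δ = 3/4.
At K = 1 the sum is 0.7500 < 1.1429; at K = 2 it is 1.3125 ≥ 1.1429.
So the minimum punishment length is K = 2.

2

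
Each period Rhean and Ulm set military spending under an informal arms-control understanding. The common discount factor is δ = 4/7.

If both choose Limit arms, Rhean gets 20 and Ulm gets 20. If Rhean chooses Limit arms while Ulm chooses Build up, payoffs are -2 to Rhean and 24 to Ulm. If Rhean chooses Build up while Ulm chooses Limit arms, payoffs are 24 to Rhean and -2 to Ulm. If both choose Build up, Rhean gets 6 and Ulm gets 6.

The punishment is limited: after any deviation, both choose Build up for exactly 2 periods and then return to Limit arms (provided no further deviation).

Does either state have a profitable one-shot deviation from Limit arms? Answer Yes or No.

A one-shot deviation gives 24 now, then 6 for 2 periods, then back to 20.
Gain from deviating: (24−20) today; loss: (20−6) in each of the next 2 periods.
No-deviation condition: (20−6)(δ+…+δ^2) ≥ 24−20, i.e. δ+…+δ^2 ≥ 2/7.
At δ = 4/7: δ+…+δ^2 = 0.8980 ≥ 0.2857.
So cooperation is sustainable.

No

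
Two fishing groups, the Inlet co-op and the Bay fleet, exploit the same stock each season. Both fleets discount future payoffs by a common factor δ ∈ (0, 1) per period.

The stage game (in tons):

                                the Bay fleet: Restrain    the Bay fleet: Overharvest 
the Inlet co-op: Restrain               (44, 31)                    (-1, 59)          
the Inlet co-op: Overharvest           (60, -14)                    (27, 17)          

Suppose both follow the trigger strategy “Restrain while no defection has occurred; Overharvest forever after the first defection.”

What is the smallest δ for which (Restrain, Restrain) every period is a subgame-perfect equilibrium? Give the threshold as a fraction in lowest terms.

the Inlet co-op: cooperation gives 44 each period; deviation gives 60 once then 27 forever.
  44/(1−δ) ≥ 60 + 27δ/(1−δ) ⇒ δ ≥ 16/33.
the Bay fleet: cooperation gives 31 each period; deviation gives 59 once then 17 forever.
  δ ≥ 28/42 = 2/3.
Both must hold, so the binding constraint is the Bay fleet's: δ ≥ 2/3.

2/3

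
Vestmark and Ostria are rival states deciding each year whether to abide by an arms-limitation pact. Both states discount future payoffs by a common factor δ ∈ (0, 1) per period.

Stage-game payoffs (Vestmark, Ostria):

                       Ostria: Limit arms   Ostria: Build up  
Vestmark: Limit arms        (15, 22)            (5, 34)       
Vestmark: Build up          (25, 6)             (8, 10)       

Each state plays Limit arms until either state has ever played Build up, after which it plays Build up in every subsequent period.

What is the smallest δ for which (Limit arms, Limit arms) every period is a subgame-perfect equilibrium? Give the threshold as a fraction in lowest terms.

Vestmark: cooperation gives 15 each period; deviation gives 25 once then 8 forever.
  15/(1−δ) ≥ 25 + 8δ/(1−δ) ⇒ δ ≥ 10/17.
Ostria: cooperation gives 22 each period; deviation gives 34 once then 10 forever.
  δ ≥ 12/24 = 1/2.
Both must hold, so the binding constraint is Vestmark's: δ ≥ 10/17.

10/17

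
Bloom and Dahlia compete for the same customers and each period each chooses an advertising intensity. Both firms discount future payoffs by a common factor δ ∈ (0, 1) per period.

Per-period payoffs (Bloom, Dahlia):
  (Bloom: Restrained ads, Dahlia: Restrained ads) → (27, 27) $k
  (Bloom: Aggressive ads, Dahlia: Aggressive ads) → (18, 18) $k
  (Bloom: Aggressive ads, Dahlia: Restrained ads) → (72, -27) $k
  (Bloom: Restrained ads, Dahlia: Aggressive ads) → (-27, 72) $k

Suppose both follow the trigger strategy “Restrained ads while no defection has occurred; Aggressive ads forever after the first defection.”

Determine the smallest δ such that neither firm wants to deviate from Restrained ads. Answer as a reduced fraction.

Under grim trigger the critical discount factor is (T−C)/(T−P) with T = 72, C = 27, P = 18.
δ* = (72−27)/(72−18) = 45/54 = 5/6.

5/6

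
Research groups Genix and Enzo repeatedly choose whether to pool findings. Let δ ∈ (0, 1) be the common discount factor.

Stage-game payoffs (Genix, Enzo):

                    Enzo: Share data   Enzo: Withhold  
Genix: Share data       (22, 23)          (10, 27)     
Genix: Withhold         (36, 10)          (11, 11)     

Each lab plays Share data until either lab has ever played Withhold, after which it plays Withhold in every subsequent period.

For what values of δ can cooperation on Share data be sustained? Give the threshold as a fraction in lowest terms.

For Genix: deviation gain 36−22 = 14, per-period punishment loss 22−11 = 11. IC gives δ ≥ 14/25.
For Enzo: gain 4, loss 12 per period, so δ ≥ 4/16 = 1/4.
The tighter constraint is Genix's, so cooperation needs δ ≥ 14/25.

14/25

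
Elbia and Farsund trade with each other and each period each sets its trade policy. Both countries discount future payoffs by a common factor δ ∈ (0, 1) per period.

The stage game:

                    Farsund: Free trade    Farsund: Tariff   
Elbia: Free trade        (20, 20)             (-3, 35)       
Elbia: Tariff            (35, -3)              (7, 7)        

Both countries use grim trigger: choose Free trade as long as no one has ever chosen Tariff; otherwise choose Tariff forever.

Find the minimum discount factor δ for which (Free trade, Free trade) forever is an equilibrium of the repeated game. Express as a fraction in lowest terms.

15/28

20/(1−δ) ≥ 35 + 7δ/(1−δ)
20 ≥ 35 − 28δ
δ ≥ 15/28.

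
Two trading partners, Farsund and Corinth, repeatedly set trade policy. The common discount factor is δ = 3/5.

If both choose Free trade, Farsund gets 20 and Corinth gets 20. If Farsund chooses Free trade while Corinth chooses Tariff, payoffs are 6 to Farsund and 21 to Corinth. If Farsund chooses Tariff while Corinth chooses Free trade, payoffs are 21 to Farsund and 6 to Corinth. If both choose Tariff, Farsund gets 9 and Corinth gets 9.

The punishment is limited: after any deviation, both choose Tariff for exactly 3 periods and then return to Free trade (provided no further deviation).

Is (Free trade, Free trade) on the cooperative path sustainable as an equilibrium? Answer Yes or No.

Yes

A one-shot deviation gives 21 now, then 9 for 3 periods, then back to 20.
Gain from deviating: (21−20) today; loss: (20−9) in each of the next 3 periods.
No-deviation condition: (20−9)(δ+…+δ^3) ≥ 21−20, i.e. δ+…+δ^3 ≥ 1/11.
At δ = 3/5: δ+…+δ^3 = 1.1760 ≥ 0.0909.
So cooperation is sustainable.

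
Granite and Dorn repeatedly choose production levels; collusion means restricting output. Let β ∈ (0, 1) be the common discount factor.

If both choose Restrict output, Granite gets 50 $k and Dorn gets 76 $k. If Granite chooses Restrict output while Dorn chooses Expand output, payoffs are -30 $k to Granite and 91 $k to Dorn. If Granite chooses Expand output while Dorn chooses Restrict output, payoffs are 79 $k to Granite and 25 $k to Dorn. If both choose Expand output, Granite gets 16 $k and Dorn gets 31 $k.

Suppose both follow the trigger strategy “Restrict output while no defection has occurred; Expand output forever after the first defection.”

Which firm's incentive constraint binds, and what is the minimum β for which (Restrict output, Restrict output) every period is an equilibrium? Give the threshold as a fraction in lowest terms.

Granite; β ≥ 29/63

For Granite: deviation gain 79−50 = 29, per-period punishment loss 50−16 = 34. IC gives β ≥ 29/63.
For Dorn: gain 15, loss 45 per period, so β ≥ 15/60 = 1/4.
The tighter constraint is Granite's, so cooperation needs β ≥ 29/63.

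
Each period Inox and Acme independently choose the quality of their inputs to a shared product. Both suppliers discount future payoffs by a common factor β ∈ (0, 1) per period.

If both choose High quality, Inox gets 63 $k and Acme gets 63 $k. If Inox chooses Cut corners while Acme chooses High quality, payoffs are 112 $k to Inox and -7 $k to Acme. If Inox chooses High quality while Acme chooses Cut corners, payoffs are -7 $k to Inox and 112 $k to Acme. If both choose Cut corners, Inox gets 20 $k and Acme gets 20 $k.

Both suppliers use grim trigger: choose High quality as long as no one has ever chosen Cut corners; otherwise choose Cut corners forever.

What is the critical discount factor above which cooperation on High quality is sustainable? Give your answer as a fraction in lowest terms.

Cooperation forever yields 63 each period: 63/(1−β).
Deviating yields 112 once, then 20 forever: 112 + 20β/(1−β).
No profitable deviation requires 63/(1−β) ≥ 112 + 20β/(1−β).
Multiplying by (1−β): 63 ≥ 112(1−β) + 20β = 112 − 92β.
So 92β ≥ 49, i.e. β ≥ 49/92.

49/92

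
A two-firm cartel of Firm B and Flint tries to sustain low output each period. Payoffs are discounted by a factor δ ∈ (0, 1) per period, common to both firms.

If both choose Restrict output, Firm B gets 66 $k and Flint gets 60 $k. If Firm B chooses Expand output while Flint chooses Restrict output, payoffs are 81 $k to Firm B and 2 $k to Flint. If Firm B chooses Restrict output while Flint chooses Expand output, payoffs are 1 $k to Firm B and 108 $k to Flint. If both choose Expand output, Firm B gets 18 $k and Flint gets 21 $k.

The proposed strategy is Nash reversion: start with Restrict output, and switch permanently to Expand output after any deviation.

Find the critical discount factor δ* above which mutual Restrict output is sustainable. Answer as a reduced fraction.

16/29

Firm B: cooperation gives 66 each period; deviation gives 81 once then 18 forever.
  66/(1−δ) ≥ 81 + 18δ/(1−δ) ⇒ δ ≥ 15/63 = 5/21.
Flint: cooperation gives 60 each period; deviation gives 108 once then 21 forever.
  δ ≥ 48/87 = 16/29.
Both must hold, so the binding constraint is Flint's: δ ≥ 16/29.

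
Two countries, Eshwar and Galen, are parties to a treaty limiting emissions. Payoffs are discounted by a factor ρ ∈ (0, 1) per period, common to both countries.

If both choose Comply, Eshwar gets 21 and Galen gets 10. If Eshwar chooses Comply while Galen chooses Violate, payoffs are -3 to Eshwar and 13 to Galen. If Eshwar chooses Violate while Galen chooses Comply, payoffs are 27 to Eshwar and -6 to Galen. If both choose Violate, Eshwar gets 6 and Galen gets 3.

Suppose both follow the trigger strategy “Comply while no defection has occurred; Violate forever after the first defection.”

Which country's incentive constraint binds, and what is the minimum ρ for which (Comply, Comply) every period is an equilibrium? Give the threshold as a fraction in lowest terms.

Eshwar: cooperation gives 21 each period; deviation gives 27 once then 6 forever.
  21/(1−ρ) ≥ 27 + 6ρ/(1−ρ) ⇒ ρ ≥ 6/21 = 2/7.
Galen: cooperation gives 10 each period; deviation gives 13 once then 3 forever.
  ρ ≥ 3/10.
Both must hold, so the binding constraint is Galen's: ρ ≥ 3/10.

Galen; ρ ≥ 3/10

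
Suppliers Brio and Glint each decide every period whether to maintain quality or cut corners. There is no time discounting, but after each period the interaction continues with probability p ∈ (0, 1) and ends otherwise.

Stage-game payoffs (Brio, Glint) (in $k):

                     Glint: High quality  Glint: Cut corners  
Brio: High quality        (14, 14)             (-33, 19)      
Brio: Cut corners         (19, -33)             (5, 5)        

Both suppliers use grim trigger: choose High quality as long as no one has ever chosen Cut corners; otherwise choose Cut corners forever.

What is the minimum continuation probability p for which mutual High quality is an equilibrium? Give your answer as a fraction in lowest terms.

With no time discounting, the continuation probability p plays the role of the discount factor.
Grim-trigger IC: 14/(1−p) ≥ 19 + 5p/(1−p) ⇒ p ≥ (19−14)/(19−5) = 5/14.

5/14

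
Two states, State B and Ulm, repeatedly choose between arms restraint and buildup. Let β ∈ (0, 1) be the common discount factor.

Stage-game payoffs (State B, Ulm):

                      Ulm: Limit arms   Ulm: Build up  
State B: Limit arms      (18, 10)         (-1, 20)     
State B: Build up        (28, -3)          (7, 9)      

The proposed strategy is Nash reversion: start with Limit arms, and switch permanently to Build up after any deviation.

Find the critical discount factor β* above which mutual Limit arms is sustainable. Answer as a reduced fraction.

State B's threshold: (28−18)/(28−7) = 10/21.
Ulm's threshold: (20−10)/(20−9) = 10/11.
10/21 < 10/11, so Ulm binds and β* = 10/11.

10/11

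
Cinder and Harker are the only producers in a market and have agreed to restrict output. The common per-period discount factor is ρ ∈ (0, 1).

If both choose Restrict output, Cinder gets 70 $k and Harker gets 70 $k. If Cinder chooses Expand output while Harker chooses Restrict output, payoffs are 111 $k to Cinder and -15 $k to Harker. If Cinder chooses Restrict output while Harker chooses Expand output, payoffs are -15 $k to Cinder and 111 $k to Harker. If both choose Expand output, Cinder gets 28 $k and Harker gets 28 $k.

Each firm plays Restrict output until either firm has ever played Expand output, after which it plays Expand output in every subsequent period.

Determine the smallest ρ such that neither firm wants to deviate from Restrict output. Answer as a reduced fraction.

Under grim trigger the critical discount factor is (T−C)/(T−P) with T = 111, C = 70, P = 28.
ρ* = (111−70)/(111−28) = 41/83.

41/83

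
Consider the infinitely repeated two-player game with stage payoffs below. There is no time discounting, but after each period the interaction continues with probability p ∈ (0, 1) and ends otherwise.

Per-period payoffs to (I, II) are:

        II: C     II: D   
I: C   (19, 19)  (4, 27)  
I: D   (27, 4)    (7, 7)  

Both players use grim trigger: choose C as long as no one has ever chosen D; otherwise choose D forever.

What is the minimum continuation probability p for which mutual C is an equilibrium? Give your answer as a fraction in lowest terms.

2/5

Expected cooperation value is 19 + p·19 + p²·19 + … = 19/(1−p); deviation gives 27 + p·7/(1−p).
19 ≥ 27(1−p) + 7p ⇒ 20p ≥ 8 ⇒ p ≥ 8/20 = 2/5.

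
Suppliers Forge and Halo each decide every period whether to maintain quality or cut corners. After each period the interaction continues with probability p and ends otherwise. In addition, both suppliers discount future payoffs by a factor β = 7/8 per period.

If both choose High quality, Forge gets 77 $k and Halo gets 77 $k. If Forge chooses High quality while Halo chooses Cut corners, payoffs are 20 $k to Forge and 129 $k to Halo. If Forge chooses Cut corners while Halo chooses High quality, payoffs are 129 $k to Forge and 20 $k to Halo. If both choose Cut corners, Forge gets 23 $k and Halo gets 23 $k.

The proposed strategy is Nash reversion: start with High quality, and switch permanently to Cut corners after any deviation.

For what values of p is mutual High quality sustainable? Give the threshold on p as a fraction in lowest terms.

Expected continuation weight on next period's payoff is β·p = 7/8·p, which plays the role of the discount factor.
Cooperation requires 7/8·p ≥ (129−77)/(129−23) = 26/53, hence p ≥ 208/371.

208/371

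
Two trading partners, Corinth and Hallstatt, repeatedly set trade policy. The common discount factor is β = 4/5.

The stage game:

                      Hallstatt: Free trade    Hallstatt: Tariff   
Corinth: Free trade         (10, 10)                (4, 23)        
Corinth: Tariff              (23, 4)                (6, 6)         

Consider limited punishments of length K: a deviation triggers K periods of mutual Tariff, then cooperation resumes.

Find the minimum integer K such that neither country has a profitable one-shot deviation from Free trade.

IC: β(1−β^K)/(1−β) ≥ (23−10)/(10−6) = 13/4.
With β = 4/5: need 1 − β^K ≥ 13/4·(1−4/5)/(4/5), i.e. β^K ≤ 0.1875.
Since (4/5)^7 = 0.2097 and (4/5)^8 = 0.1678, the smallest such K is 8.

8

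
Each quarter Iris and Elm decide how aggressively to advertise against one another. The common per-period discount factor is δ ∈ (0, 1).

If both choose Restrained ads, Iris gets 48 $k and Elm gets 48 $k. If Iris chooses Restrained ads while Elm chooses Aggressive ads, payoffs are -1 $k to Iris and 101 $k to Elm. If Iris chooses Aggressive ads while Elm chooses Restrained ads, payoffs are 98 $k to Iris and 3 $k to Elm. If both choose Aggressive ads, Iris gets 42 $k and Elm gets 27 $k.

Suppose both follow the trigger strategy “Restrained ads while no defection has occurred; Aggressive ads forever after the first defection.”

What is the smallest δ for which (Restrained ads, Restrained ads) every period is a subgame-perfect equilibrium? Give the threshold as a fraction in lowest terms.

25/28

For Iris: deviation gain 98−48 = 50, per-period punishment loss 48−42 = 6. IC gives δ ≥ 50/56 = 25/28.
For Elm: gain 53, loss 21 per period, so δ ≥ 53/74.
The tighter constraint is Iris's, so cooperation needs δ ≥ 25/28.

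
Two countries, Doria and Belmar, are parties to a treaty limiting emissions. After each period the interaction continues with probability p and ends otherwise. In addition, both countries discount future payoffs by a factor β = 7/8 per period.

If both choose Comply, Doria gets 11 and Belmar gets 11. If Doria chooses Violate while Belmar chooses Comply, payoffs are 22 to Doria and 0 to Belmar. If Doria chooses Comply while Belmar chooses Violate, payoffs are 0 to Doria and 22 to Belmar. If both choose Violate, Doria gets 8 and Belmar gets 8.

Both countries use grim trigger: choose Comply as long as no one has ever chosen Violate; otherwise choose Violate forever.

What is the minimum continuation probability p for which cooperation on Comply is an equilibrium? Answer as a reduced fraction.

44/49

With continuation probability p and discount β, the effective per-period discount factor is βp.
Grim-trigger IC: βp ≥ (22−11)/(22−8) = 11/14.
So p ≥ (11/14)/(7/8) = 44/49.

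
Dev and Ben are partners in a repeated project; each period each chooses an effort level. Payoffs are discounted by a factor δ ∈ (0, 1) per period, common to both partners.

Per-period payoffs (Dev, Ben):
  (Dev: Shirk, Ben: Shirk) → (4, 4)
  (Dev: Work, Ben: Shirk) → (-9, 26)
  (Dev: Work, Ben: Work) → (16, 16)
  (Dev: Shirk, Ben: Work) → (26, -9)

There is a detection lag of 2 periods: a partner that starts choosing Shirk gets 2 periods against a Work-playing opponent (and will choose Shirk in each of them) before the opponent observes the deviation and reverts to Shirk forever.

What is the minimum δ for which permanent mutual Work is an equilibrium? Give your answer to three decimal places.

A deviator earns 26 for 2 periods, then 4 forever; cooperating earns 16 forever. Multiplying the IC by (1−δ):
16 ≥ 26(1−δ^2) + 4δ^2, so 22·δ^2 ≥ 10 and δ^2 ≥ 5/11.
δ ≥ (5/11)^(1/2) ≈ 0.674.

0.674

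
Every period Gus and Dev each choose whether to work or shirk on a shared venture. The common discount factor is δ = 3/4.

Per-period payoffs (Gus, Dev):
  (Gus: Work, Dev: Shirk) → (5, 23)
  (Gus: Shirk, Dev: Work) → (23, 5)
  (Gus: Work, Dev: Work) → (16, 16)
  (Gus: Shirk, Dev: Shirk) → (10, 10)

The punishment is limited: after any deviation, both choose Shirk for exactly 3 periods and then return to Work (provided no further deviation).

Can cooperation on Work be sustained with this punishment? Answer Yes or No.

Yes

IC: δ+…+δ^3 ≥ (23−16)/(16−10) = 7/6.
At δ = 3/4: partial sum = 1.7344 ≥ 1.1667. Cooperation sustainable.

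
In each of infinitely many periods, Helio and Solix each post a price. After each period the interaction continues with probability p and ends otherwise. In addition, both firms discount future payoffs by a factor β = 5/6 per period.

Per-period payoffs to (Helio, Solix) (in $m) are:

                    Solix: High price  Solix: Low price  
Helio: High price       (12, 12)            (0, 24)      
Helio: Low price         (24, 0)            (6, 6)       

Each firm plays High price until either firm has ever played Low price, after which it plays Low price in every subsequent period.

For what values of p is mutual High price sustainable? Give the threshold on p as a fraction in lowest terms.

4/5

With continuation probability p and discount β, the effective per-period discount factor is βp.
Grim-trigger IC: βp ≥ (24−12)/(24−6) = 2/3.
So p ≥ (2/3)/(5/6) = 4/5.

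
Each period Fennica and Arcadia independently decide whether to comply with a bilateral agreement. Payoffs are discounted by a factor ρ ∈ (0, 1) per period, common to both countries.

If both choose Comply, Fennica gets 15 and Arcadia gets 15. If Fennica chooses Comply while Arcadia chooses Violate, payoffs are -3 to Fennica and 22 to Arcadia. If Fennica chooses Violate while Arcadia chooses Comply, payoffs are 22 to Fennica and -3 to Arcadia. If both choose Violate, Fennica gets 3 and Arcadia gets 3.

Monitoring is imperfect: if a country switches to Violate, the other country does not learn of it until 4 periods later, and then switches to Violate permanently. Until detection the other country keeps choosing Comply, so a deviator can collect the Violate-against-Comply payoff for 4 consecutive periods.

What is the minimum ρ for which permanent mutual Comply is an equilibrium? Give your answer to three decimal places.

0.779

The best deviation is to choose Violate for all 4 undetected periods, earning 22 each, then 3 forever once detected.
Deviation value: 22(1−ρ^4)/(1−ρ) + 3ρ^4/(1−ρ); cooperation value: 15/(1−ρ).
IC: 15 ≥ 22(1−ρ^4) + 3ρ^4 = 22 − 19ρ^4.
So ρ^4 ≥ 7/19, giving ρ ≥ (7/19)^(1/4) ≈ 0.779.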